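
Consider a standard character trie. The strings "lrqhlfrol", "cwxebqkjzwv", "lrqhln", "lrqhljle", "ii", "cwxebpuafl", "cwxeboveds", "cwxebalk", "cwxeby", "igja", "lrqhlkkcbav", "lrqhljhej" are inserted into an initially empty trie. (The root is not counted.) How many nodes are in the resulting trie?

Count nodes per top-level branch (shared prefixes stored once):
  'c'-branch (cwxebalk, cwxeboveds, cwxebpuafl, cwxebqkjzwv, cwxeby): 25 nodes
  'i'-branch (igja, ii): 5 nodes
  'l'-branch (lrqhlfrol, lrqhljhej, lrqhljle, lrqhlkkcbav, lrqhln): 22 nodes
Sum: 52

52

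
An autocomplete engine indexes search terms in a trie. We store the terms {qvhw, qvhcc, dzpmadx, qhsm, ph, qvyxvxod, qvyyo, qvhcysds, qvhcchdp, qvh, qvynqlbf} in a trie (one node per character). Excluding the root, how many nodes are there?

Trie structure (* marks end of a word):
(root)
├─ d
│  └─ z
│     └─ p
│        └─ m
│           └─ a
│              └─ d
│                 └─ x *
├─ p
│  └─ h *
└─ q
   ├─ h
   │  └─ s
   │     └─ m *
   └─ v
      ├─ h *
      │  ├─ c
      │  │  ├─ c *
      │  │  │  └─ h
      │  │  │     └─ d
      │  │  │        └─ p *
      │  │  └─ y
      │  │     └─ s
      │  │        └─ d
      │  │           └─ s *
      │  └─ w *
      └─ y
         ├─ n
         │  └─ q
         │     └─ l
         │        └─ b
         │           └─ f *
         ├─ x
         │  └─ v
         │     └─ x
         │        └─ o
         │           └─ d *
         └─ y
            └─ o *
Counting every labelled node above: 38.

38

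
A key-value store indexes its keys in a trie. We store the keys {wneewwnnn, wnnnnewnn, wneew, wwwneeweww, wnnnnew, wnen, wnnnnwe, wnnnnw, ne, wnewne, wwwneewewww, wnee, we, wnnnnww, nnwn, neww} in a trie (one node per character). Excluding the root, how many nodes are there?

41

Count nodes per top-level branch (shared prefixes stored once):
  'n'-branch (ne, neww, nnwn): 7 nodes
  'w'-branch (we, wnee, wneew, wneewwnnn, wnen, wnewne, wnnnnew, wnnnnewnn, wnnnnw, wnnnnwe, wnnnnww, wwwneeweww, wwwneewewww): 34 nodes
Sum: 41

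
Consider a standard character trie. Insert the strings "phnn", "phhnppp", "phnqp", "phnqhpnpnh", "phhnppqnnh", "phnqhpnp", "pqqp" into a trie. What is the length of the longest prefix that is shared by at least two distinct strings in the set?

Look for the deepest trie node that still has at least two words in its subtree.
"phnqhpnp" and "phnqhpnpnh" agree on "phnqhpnp" (8 characters) before diverging; nothing deeper is shared.
Longest shared-prefix length: 8

8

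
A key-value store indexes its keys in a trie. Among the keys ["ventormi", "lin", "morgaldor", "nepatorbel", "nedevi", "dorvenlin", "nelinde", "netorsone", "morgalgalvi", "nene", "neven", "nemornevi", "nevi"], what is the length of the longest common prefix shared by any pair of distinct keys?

Look for the deepest trie node that still has at least two words in its subtree.
"morgaldor" and "morgalgalvi" agree on "morgal" (6 characters) before diverging; nothing deeper is shared.
Longest shared-prefix length: 6

6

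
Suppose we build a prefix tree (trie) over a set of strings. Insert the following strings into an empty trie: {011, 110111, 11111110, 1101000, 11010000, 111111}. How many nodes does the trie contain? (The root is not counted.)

Trie structure (* marks end of a word):
(root)
├─ 0
│  └─ 1
│     └─ 1 *
└─ 1
   └─ 1
      ├─ 0
      │  └─ 1
      │     ├─ 0
      │     │  └─ 0
      │     │     └─ 0 *
      │     │        └─ 0 *
      │     └─ 1
      │        └─ 1 *
      └─ 1
         └─ 1
            └─ 1
               └─ 1 *
                  └─ 1
                     └─ 0 *
Counting every labelled node above: 19.

19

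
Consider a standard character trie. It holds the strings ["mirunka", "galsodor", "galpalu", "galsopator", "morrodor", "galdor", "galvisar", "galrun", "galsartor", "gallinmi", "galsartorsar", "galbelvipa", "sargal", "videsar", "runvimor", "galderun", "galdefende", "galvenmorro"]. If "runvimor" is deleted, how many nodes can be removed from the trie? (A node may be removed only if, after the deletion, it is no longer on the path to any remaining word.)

8

A node on "runvimor"'s path can go only if nothing else ends at it or branches off below it.
No other word shares any prefix with "runvimor", so all 8 of its nodes go.
Nodes removed: 8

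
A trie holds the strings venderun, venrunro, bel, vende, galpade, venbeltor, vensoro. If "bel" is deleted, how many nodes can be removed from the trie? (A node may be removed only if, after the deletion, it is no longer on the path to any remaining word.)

3

Walk "bel" from the leaf back toward the root, removing each node that no remaining word uses.
No other word shares any prefix with "bel", so all 3 of its nodes go.
Nodes removed: 3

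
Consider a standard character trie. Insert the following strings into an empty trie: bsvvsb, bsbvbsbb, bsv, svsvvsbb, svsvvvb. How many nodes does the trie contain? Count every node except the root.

Count nodes per top-level branch (shared prefixes stored once):
  'b'-branch (bsbvbsbb, bsv, bsvvsb): 12 nodes
  's'-branch (svsvvsbb, svsvvvb): 10 nodes
Sum: 22

22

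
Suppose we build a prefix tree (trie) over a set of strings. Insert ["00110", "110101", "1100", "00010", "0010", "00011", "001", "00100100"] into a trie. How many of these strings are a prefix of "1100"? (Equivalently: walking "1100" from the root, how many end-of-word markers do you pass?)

1

Traverse "1100" character by character; count nodes along the way that are marked as word ends.
Prefixes of the query that are stored words: "1100"
Count: 1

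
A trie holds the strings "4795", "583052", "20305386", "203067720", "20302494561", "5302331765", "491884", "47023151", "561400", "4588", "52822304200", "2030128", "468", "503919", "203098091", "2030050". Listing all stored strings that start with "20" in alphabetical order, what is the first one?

2030050

Words with prefix "20", in lexicographic order: "2030050", "2030128", "20302494561", "20305386", "203067720", "203098091"
Position 1: 2030050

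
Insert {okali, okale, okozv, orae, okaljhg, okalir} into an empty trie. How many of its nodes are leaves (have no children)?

Leaves are exactly the stored words that no other stored word extends.
Those words: "okale", "okalir", "okaljhg", "okozv", "orae"
Leaf count: 5

5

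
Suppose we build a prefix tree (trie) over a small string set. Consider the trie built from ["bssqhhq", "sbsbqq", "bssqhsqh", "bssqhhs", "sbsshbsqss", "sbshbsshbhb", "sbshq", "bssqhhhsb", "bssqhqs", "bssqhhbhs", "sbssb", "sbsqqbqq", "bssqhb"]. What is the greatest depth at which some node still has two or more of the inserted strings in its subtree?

Look for the deepest trie node that still has at least two words in its subtree.
e.g. "bssqhhbhs" and "bssqhhhsb" share the prefix "bssqhh" of length 6; no pair shares a longer one.
Longest shared-prefix length: 6

6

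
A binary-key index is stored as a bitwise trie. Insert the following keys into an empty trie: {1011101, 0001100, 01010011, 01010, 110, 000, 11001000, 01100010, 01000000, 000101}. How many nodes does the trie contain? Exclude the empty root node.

41

For each word, the new-node count is its length minus the longest prefix already in the trie:
  "1011101" → 7 new (1, 0, 1, 1, 1, 0, 1)
  "0001100" → 7 new (0, 0, 0, 1, 1, 0, 0)
  "01010011" → prefix "0" already present; 7 new (1, 0, 1, 0, 0, 1, 1)
  "01010" → prefix "01010" already present; 0 new (none)
  "110" → prefix "1" already present; 2 new (1, 0)
  "000" → prefix "000" already present; 0 new (none)
  "11001000" → prefix "110" already present; 5 new (0, 1, 0, 0, 0)
  "01100010" → prefix "01" already present; 6 new (1, 0, 0, 0, 1, 0)
  "01000000" → prefix "010" already present; 5 new (0, 0, 0, 0, 0)
  "000101" → prefix "0001" already present; 2 new (0, 1)
Total nodes = 7 + 7 + 7 + 0 + 2 + 0 + 5 + 6 + 5 + 2 = 41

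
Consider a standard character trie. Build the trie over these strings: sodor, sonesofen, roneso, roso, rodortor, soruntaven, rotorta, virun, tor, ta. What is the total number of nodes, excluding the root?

Count nodes per top-level branch (shared prefixes stored once):
  'r'-branch (rodortor, roneso, roso, rotorta): 19 nodes
  's'-branch (sodor, sonesofen, soruntaven): 20 nodes
  't'-branch (ta, tor): 4 nodes
  'v'-branch (virun): 5 nodes
Sum: 48

48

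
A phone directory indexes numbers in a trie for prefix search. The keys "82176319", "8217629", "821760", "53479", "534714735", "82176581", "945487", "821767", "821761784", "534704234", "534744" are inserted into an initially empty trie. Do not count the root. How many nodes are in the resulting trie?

Trace insertions, counting only characters that open a new branch:
  "82176319" → 8 new (8, 2, 1, 7, 6, 3, 1, 9)
  "8217629" → prefix "82176" already present; 2 new (2, 9)
  "821760" → prefix "82176" already present; 1 new (0)
  "53479" → 5 new (5, 3, 4, 7, 9)
  "534714735" → prefix "5347" already present; 5 new (1, 4, 7, 3, 5)
  "82176581" → prefix "82176" already present; 3 new (5, 8, 1)
  "945487" → 6 new (9, 4, 5, 4, 8, 7)
  "821767" → prefix "82176" already present; 1 new (7)
  "821761784" → prefix "82176" already present; 4 new (1, 7, 8, 4)
  "534704234" → prefix "5347" already present; 5 new (0, 4, 2, 3, 4)
  "534744" → prefix "5347" already present; 2 new (4, 4)
Total nodes = 8 + 2 + 1 + 5 + 5 + 3 + 6 + 1 + 4 + 5 + 2 = 42

42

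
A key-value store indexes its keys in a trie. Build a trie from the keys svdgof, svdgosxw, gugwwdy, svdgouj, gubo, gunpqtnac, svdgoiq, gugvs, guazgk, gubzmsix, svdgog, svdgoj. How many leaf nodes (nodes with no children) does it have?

12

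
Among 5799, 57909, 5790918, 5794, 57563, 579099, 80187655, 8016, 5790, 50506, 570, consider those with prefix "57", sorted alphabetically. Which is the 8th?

5799

Words with prefix "57", in lexicographic order: "570", "57563", "5790", "57909", "5790918", "579099", "5794", "5799"
Position 8: 5799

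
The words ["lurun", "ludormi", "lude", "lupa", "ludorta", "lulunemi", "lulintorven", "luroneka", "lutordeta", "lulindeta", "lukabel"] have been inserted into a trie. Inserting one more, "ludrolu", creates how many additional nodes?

4

The longest prefix of "ludrolu" already in the trie is "lud" (length 3).
Each of the 4 remaining characters creates one node.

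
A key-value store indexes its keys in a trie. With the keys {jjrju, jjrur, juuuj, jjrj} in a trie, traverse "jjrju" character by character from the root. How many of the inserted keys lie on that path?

2

Traverse "jjrju" character by character; count nodes along the way that are marked as word ends.
Prefixes of the query that are stored words: "jjrj", "jjrju"
Count: 2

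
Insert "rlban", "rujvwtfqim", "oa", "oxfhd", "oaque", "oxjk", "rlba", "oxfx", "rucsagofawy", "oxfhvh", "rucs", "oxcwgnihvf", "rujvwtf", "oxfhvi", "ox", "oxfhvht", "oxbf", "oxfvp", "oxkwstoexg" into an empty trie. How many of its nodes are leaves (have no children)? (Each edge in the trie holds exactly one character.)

A leaf is a node with no children — equivalently, the end of a word that is not a proper prefix of any other stored word.
Those words: "oaque", "oxbf", "oxcwgnihvf", "oxfhd", "oxfhvht", "oxfhvi", "oxfvp", "oxfx", "oxjk", "oxkwstoexg", "rlban", "rucsagofawy", "rujvwtfqim"
Leaf count: 13

13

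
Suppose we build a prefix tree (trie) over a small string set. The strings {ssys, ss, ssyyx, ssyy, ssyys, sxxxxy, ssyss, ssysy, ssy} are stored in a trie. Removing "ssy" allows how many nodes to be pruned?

A node on "ssy"'s path can go only if nothing else ends at it or branches off below it.
Every node on "ssy" is still needed (e.g. by "ssys"), so nothing is freed.
Nodes removed: 0

0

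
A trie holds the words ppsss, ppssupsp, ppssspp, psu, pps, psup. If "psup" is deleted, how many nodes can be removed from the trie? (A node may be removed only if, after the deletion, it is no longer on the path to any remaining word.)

1

After clearing the end-marker at "psup", prune upward until reaching a node still needed by another word.
The suffix "p" (1 node) is used only by "psup"; "psu" is itself a stored word, so pruning stops there.
Nodes removed: 1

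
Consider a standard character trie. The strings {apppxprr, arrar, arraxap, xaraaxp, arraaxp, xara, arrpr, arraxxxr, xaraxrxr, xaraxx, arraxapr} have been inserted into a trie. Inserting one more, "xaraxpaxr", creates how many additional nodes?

"xarax" is already a path in the trie; the remaining "paxr" must be added.
Each of the 4 remaining characters creates one node.

4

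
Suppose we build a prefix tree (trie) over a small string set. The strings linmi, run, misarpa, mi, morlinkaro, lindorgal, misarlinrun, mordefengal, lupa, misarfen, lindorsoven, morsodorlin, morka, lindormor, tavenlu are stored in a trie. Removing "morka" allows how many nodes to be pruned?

2

A node on "morka"'s path can go only if nothing else ends at it or branches off below it.
The suffix "ka" (2 nodes) is used only by "morka"; the node for "mor" still has the child "l", so pruning stops there.
Nodes removed: 2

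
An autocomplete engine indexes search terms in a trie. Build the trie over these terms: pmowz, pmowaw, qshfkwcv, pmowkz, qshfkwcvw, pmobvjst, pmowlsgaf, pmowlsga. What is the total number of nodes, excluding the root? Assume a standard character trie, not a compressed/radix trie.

Trie structure (* marks end of a word):
(root)
├─ p
│  └─ m
│     └─ o
│        ├─ b
│        │  └─ v
│        │     └─ j
│        │        └─ s
│        │           └─ t *
│        └─ w
│           ├─ a
│           │  └─ w *
│           ├─ k
│           │  └─ z *
│           ├─ l
│           │  └─ s
│           │     └─ g
│           │        └─ a *
│           │           └─ f *
│           └─ z *
└─ q
   └─ s
      └─ h
         └─ f
            └─ k
               └─ w
                  └─ c
                     └─ v *
                        └─ w *
Counting every labelled node above: 28.

28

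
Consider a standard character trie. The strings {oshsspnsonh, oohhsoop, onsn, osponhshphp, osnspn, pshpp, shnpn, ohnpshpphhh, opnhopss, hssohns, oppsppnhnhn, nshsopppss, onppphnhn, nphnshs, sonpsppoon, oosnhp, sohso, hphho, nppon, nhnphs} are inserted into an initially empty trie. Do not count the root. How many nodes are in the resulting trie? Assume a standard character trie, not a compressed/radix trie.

Count nodes per top-level branch (shared prefixes stored once):
  'h'-branch (hphho, hssohns): 11 nodes
  'n'-branch (nhnphs, nphnshs, nppon, nshsopppss): 24 nodes
  'o'-branch (ohnpshpphhh, onppphnhn, onsn, oohhsoop, oosnhp, opnhopss, oppsppnhnhn, oshsspnsonh, osnspn, osponhshphp): 71 nodes
  'p'-branch (pshpp): 5 nodes
  's'-branch (shnpn, sohso, sonpsppoon): 17 nodes
Sum: 128

128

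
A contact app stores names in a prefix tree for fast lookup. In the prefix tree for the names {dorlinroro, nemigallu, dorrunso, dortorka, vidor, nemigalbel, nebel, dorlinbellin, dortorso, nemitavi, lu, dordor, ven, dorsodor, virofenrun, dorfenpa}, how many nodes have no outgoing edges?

Leaves are exactly the stored words that no other stored word extends.
Those words: "dordor", "dorfenpa", "dorlinbellin", "dorlinroro", "dorrunso", "dorsodor", "dortorka", "dortorso", "lu", "nebel", "nemigalbel", "nemigallu", "nemitavi", "ven", "vidor", "virofenrun"
Leaf count: 16

16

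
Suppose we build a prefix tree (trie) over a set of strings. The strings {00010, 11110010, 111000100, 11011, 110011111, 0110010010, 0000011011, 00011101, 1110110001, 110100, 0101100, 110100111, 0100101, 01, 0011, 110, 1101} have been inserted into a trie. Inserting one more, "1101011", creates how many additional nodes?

The longest prefix of "1101011" already in the trie is "11010" (length 5).
Each of the 2 remaining characters creates one node.

2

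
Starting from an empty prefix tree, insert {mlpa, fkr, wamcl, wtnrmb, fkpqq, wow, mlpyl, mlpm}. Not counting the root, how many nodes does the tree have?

Count nodes per top-level branch (shared prefixes stored once):
  'f'-branch (fkpqq, fkr): 6 nodes
  'm'-branch (mlpa, mlpm, mlpyl): 7 nodes
  'w'-branch (wamcl, wow, wtnrmb): 12 nodes
Sum: 25

25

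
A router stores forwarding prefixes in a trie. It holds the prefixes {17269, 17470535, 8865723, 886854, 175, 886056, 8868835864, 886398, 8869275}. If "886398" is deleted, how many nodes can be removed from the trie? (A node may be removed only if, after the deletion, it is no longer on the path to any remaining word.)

3

A node on "886398"'s path can go only if nothing else ends at it or branches off below it.
The suffix "398" (3 nodes) is used only by "886398"; the node for "886" still has the child "5", so pruning stops there.
Nodes removed: 3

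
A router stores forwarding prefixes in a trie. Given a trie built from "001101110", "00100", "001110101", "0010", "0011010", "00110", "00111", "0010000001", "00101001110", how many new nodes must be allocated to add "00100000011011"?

4

"0010000001" is already a path in the trie; the remaining "1011" must be added.
New nodes needed: |"00100000011011"| − 10 = 14 − 10 = 4.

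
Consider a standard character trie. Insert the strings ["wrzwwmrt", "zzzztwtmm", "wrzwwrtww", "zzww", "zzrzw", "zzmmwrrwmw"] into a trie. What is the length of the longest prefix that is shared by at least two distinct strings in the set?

5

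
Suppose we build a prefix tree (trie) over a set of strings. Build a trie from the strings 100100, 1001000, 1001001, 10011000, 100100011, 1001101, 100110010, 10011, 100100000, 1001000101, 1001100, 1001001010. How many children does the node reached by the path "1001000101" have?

The children of the "1001000101" node are the distinct next characters among strings starting with "1001000101".
No stored string extends past "1001000101".
That node has 0 child edges.

0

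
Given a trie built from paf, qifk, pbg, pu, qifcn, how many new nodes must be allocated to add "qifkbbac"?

Walking "qifkbbac" from the root, the first 4 characters ("qifk") follow existing edges; "b" is the first miss.
New nodes needed: |"qifkbbac"| − 4 = 8 − 4 = 4.

4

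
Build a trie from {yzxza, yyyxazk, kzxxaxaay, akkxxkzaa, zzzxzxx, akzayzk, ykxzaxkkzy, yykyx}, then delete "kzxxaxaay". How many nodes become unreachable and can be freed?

9

Walk "kzxxaxaay" from the leaf back toward the root, removing each node that no remaining word uses.
No other word shares any prefix with "kzxxaxaay", so all 9 of its nodes go.
Nodes removed: 9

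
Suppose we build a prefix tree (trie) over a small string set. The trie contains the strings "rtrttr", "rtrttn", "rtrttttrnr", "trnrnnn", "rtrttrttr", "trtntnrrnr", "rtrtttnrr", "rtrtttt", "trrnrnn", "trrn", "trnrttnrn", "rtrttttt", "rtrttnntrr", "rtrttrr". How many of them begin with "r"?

9

Traverse to the node for "r", then collect every word in that subtree.
Words under "r": rtrttn, rtrttnntrr, rtrttr, rtrttrr, rtrttrttr, rtrtttnrr, rtrtttt, rtrttttrnr, rtrttttt
Count: 9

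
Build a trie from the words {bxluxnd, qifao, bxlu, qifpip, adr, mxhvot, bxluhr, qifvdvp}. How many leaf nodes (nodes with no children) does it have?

7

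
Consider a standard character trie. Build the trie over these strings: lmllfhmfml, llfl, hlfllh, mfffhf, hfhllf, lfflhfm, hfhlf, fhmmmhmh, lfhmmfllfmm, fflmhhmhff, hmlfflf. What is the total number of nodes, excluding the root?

Count nodes per top-level branch (shared prefixes stored once):
  'f'-branch (fflmhhmhff, fhmmmhmh): 17 nodes
  'h'-branch (hfhlf, hfhllf, hlfllh, hmlfflf): 18 nodes
  'l'-branch (lfflhfm, lfhmmfllfmm, llfl, lmllfhmfml): 28 nodes
  'm'-branch (mfffhf): 6 nodes
Sum: 69

69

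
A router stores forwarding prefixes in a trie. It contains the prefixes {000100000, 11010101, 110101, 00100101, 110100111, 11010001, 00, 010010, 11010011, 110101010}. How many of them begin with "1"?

6

Walk to "1"; the words in its subtree are exactly those with that prefix.
Matches: "11010001", "11010011", "110100111", "110101", "11010101", "110101010"
Count: 6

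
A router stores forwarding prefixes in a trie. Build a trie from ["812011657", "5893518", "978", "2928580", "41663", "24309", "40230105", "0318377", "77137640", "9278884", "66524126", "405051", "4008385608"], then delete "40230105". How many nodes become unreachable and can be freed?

6

Walk "40230105" from the leaf back toward the root, removing each node that no remaining word uses.
The suffix "230105" (6 nodes) is used only by "40230105"; the node for "40" still has the child "5", so pruning stops there.
Nodes removed: 6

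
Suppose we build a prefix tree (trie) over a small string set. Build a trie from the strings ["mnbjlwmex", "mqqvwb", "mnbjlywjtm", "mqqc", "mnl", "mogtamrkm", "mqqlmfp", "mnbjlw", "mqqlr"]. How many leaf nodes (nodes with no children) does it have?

A leaf is a node with no children — equivalently, the end of a word that is not a proper prefix of any other stored word.
Those words: "mnbjlwmex", "mnbjlywjtm", "mnl", "mogtamrkm", "mqqc", "mqqlmfp", "mqqlr", "mqqvwb"
Leaf count: 8

8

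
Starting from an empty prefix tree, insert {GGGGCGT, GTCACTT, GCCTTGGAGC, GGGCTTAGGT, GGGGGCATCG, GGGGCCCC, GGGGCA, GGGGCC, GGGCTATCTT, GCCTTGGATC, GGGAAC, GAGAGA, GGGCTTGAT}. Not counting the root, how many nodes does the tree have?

57

For each word, the new-node count is its length minus the longest prefix already in the trie:
  "GGGGCGT" → 7 new (G, G, G, G, C, G, T)
  "GTCACTT" → prefix "G" already present; 6 new (T, C, A, C, T, T)
  "GCCTTGGAGC" → prefix "G" already present; 9 new (C, C, T, T, G, G, A, G, C)
  "GGGCTTAGGT" → prefix "GGG" already present; 7 new (C, T, T, A, G, G, T)
  "GGGGGCATCG" → prefix "GGGG" already present; 6 new (G, C, A, T, C, G)
  "GGGGCCCC" → prefix "GGGGC" already present; 3 new (C, C, C)
  "GGGGCA" → prefix "GGGGC" already present; 1 new (A)
  "GGGGCC" → prefix "GGGGCC" already present; 0 new (none)
  "GGGCTATCTT" → prefix "GGGCT" already present; 5 new (A, T, C, T, T)
  "GCCTTGGATC" → prefix "GCCTTGGA" already present; 2 new (T, C)
  "GGGAAC" → prefix "GGG" already present; 3 new (A, A, C)
  "GAGAGA" → prefix "G" already present; 5 new (A, G, A, G, A)
  "GGGCTTGAT" → prefix "GGGCTT" already present; 3 new (G, A, T)
Total nodes = 7 + 6 + 9 + 7 + 6 + 3 + 1 + 0 + 5 + 2 + 3 + 5 + 3 = 57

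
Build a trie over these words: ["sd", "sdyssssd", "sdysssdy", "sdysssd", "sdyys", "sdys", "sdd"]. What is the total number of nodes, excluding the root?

Trace insertions, counting only characters that open a new branch:
  "sd" → 2 new (s, d)
  "sdyssssd" → prefix "sd" already present; 6 new (y, s, s, s, s, d)
  "sdysssdy" → prefix "sdysss" already present; 2 new (d, y)
  "sdysssd" → prefix "sdysssd" already present; 0 new (none)
  "sdyys" → prefix "sdy" already present; 2 new (y, s)
  "sdys" → prefix "sdys" already present; 0 new (none)
  "sdd" → prefix "sd" already present; 1 new (d)
Total nodes = 2 + 6 + 2 + 0 + 2 + 0 + 1 = 13

13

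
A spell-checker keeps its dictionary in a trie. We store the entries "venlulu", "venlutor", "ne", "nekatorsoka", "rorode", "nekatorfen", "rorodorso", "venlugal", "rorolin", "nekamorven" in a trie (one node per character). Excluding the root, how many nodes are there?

46

Trace insertions, counting only characters that open a new branch:
  "venlulu" → 7 new (v, e, n, l, u, l, u)
  "venlutor" → prefix "venlu" already present; 3 new (t, o, r)
  "ne" → 2 new (n, e)
  "nekatorsoka" → prefix "ne" already present; 9 new (k, a, t, o, r, s, o, k, a)
  "rorode" → 6 new (r, o, r, o, d, e)
  "nekatorfen" → prefix "nekator" already present; 3 new (f, e, n)
  "rorodorso" → prefix "rorod" already present; 4 new (o, r, s, o)
  "venlugal" → prefix "venlu" already present; 3 new (g, a, l)
  "rorolin" → prefix "roro" already present; 3 new (l, i, n)
  "nekamorven" → prefix "neka" already present; 6 new (m, o, r, v, e, n)
Total nodes = 7 + 3 + 2 + 9 + 6 + 3 + 4 + 3 + 3 + 6 = 46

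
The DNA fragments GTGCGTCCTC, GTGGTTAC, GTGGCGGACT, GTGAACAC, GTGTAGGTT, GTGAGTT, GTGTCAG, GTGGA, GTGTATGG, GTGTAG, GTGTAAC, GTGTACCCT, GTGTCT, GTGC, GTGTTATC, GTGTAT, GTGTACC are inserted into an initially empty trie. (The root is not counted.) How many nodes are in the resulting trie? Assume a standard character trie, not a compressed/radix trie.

For each word, the new-node count is its length minus the longest prefix already in the trie:
  "GTGCGTCCTC" → 10 new (G, T, G, C, G, T, C, C, T, C)
  "GTGGTTAC" → prefix "GTG" already present; 5 new (G, T, T, A, C)
  "GTGGCGGACT" → prefix "GTGG" already present; 6 new (C, G, G, A, C, T)
  "GTGAACAC" → prefix "GTG" already present; 5 new (A, A, C, A, C)
  "GTGTAGGTT" → prefix "GTG" already present; 6 new (T, A, G, G, T, T)
  "GTGAGTT" → prefix "GTGA" already present; 3 new (G, T, T)
  "GTGTCAG" → prefix "GTGT" already present; 3 new (C, A, G)
  "GTGGA" → prefix "GTGG" already present; 1 new (A)
  "GTGTATGG" → prefix "GTGTA" already present; 3 new (T, G, G)
  "GTGTAG" → prefix "GTGTAG" already present; 0 new (none)
  "GTGTAAC" → prefix "GTGTA" already present; 2 new (A, C)
  "GTGTACCCT" → prefix "GTGTA" already present; 4 new (C, C, C, T)
  "GTGTCT" → prefix "GTGTC" already present; 1 new (T)
  "GTGC" → prefix "GTGC" already present; 0 new (none)
  "GTGTTATC" → prefix "GTGT" already present; 4 new (T, A, T, C)
  "GTGTAT" → prefix "GTGTAT" already present; 0 new (none)
  "GTGTACC" → prefix "GTGTACC" already present; 0 new (none)
Total nodes = 10 + 5 + 6 + 5 + 6 + 3 + 3 + 1 + 3 + 0 + 2 + 4 + 1 + 0 + 4 + 0 + 0 = 53

53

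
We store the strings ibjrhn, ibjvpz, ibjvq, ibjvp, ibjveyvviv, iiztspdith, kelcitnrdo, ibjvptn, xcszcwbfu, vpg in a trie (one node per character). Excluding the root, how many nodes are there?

Count nodes per top-level branch (shared prefixes stored once):
  'i'-branch (ibjrhn, ibjveyvviv, ibjvp, ibjvptn, ibjvpz, ibjvq, iiztspdith): 27 nodes
  'k'-branch (kelcitnrdo): 10 nodes
  'v'-branch (vpg): 3 nodes
  'x'-branch (xcszcwbfu): 9 nodes
Sum: 49

49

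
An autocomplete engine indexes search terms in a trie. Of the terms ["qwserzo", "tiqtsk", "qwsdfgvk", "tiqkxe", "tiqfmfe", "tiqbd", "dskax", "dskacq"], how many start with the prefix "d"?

2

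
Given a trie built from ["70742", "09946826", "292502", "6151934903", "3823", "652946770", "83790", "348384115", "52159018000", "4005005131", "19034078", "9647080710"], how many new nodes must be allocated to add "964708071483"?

3

The longest prefix of "964708071483" already in the trie is "964708071" (length 9).
Each of the 3 remaining characters creates one node.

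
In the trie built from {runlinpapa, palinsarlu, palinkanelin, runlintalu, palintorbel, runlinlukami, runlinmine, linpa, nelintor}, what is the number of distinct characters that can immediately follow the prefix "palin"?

Walk "palin" from the root, arriving at one node.
Characters that immediately follow "palin" among the stored strings: {k, s, t}.
That node has 3 child edges.

3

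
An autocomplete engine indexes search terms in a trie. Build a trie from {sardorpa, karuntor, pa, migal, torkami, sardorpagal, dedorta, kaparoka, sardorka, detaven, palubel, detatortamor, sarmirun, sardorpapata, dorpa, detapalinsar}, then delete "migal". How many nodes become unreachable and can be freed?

Walk "migal" from the leaf back toward the root, removing each node that no remaining word uses.
No other word shares any prefix with "migal", so all 5 of its nodes go.
Nodes removed: 5

5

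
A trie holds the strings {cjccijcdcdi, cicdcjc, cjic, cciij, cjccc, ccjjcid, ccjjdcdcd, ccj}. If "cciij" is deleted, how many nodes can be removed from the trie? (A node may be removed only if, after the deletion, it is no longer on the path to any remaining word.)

Walk "cciij" from the leaf back toward the root, removing each node that no remaining word uses.
The suffix "iij" (3 nodes) is used only by "cciij"; the node for "cc" still has the child "j", so pruning stops there.
Nodes removed: 3

3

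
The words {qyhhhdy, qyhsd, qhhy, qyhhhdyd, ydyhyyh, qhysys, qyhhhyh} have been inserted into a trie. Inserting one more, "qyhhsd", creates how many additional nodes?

"qyhh" is already a path in the trie; the remaining "sd" must be added.
So 6 − 4 = 2 new nodes.

2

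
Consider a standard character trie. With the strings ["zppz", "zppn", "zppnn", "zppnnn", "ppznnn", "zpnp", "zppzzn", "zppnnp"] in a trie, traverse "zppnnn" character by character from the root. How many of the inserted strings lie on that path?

Walk "zppnnn" from the root; an end-of-word marker is hit whenever a stored word is a prefix of "zppnnn".
Prefixes of the query that are stored words: "zppn", "zppnn", "zppnnn"
Count: 3

3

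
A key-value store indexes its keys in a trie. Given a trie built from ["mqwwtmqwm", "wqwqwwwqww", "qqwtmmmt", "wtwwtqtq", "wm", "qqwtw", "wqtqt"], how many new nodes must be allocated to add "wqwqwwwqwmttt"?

4

Walking "wqwqwwwqwmttt" from the root, the first 9 characters ("wqwqwwwqw") follow existing edges; "m" is the first miss.
New nodes needed: |"wqwqwwwqwmttt"| − 9 = 13 − 9 = 4.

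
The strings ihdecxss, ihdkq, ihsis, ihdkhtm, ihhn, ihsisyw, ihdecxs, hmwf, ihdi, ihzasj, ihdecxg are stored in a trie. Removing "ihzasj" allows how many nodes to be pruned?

A node on "ihzasj"'s path can go only if nothing else ends at it or branches off below it.
The suffix "zasj" (4 nodes) is used only by "ihzasj"; the node for "ih" still has the child "d", so pruning stops there.
Nodes removed: 4

4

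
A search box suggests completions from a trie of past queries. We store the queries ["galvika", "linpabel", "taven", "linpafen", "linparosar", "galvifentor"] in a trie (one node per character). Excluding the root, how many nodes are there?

34

Trie structure (* marks end of a word):
(root)
├─ g
│  └─ a
│     └─ l
│        └─ v
│           └─ i
│              ├─ f
│              │  └─ e
│              │     └─ n
│              │        └─ t
│              │           └─ o
│              │              └─ r *
│              └─ k
│                 └─ a *
├─ l
│  └─ i
│     └─ n
│        └─ p
│           └─ a
│              ├─ b
│              │  └─ e
│              │     └─ l *
│              ├─ f
│              │  └─ e
│              │     └─ n *
│              └─ r
│                 └─ o
│                    └─ s
│                       └─ a
│                          └─ r *
└─ t
   └─ a
      └─ v
         └─ e
            └─ n *
Counting every labelled node above: 34.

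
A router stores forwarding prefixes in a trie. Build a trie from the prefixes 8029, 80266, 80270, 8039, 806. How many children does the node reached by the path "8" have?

Walk "8" from the root, arriving at one node.
Characters that immediately follow "8" among the stored strings: {0}.
That node has 1 child edge.

1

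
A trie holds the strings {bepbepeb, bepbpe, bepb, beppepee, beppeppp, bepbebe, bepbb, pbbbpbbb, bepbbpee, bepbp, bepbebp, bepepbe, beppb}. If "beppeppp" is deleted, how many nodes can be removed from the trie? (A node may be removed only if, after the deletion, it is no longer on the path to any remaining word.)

A node on "beppeppp"'s path can go only if nothing else ends at it or branches off below it.
The suffix "pp" (2 nodes) is used only by "beppeppp"; the node for "beppep" still has the child "e", so pruning stops there.
Nodes removed: 2

2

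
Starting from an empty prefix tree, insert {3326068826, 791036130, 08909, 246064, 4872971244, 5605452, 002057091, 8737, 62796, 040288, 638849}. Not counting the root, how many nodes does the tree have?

For each word, the new-node count is its length minus the longest prefix already in the trie:
  "3326068826" → 10 new (3, 3, 2, 6, 0, 6, 8, 8, 2, 6)
  "791036130" → 9 new (7, 9, 1, 0, 3, 6, 1, 3, 0)
  "08909" → 5 new (0, 8, 9, 0, 9)
  "246064" → 6 new (2, 4, 6, 0, 6, 4)
  "4872971244" → 10 new (4, 8, 7, 2, 9, 7, 1, 2, 4, 4)
  "5605452" → 7 new (5, 6, 0, 5, 4, 5, 2)
  "002057091" → prefix "0" already present; 8 new (0, 2, 0, 5, 7, 0, 9, 1)
  "8737" → 4 new (8, 7, 3, 7)
  "62796" → 5 new (6, 2, 7, 9, 6)
  "040288" → prefix "0" already present; 5 new (4, 0, 2, 8, 8)
  "638849" → prefix "6" already present; 5 new (3, 8, 8, 4, 9)
Total nodes = 10 + 9 + 5 + 6 + 10 + 7 + 8 + 4 + 5 + 5 + 5 = 74

74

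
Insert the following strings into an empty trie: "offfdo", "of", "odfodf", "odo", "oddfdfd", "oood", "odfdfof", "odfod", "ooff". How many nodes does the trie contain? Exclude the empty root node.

Insert word by word; a character creates a node only if that edge doesn't already exist:
  "offfdo" → 6 new (o, f, f, f, d, o)
  "of" → prefix "of" already present; 0 new (none)
  "odfodf" → prefix "o" already present; 5 new (d, f, o, d, f)
  "odo" → prefix "od" already present; 1 new (o)
  "oddfdfd" → prefix "od" already present; 5 new (d, f, d, f, d)
  "oood" → prefix "o" already present; 3 new (o, o, d)
  "odfdfof" → prefix "odf" already present; 4 new (d, f, o, f)
  "odfod" → prefix "odfod" already present; 0 new (none)
  "ooff" → prefix "oo" already present; 2 new (f, f)
Total nodes = 6 + 0 + 5 + 1 + 5 + 3 + 4 + 0 + 2 = 26

26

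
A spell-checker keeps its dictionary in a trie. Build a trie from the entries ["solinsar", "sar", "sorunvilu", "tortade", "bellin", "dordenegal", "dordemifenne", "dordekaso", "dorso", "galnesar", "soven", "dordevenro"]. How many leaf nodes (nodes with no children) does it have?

12

A leaf is a node with no children — equivalently, the end of a word that is not a proper prefix of any other stored word.
Those words: "bellin", "dordekaso", "dordemifenne", "dordenegal", "dordevenro", "dorso", "galnesar", "sar", "solinsar", "sorunvilu", "soven", "tortade"
Leaf count: 12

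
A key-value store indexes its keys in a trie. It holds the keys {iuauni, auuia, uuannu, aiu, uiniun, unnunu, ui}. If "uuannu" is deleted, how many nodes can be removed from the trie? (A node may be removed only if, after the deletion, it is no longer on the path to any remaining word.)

5

After clearing the end-marker at "uuannu", prune upward until reaching a node still needed by another word.
The suffix "uannu" (5 nodes) is used only by "uuannu"; the node for "u" still has the child "i", so pruning stops there.
Nodes removed: 5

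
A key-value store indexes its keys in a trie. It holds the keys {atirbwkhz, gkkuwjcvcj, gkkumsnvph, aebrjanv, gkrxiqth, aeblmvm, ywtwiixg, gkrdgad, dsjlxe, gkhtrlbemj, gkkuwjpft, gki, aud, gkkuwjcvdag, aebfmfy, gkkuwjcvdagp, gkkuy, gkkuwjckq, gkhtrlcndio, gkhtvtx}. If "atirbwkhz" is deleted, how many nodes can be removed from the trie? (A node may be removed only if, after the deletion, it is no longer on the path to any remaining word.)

Walk "atirbwkhz" from the leaf back toward the root, removing each node that no remaining word uses.
The suffix "tirbwkhz" (8 nodes) is used only by "atirbwkhz"; the node for "a" still has the child "e", so pruning stops there.
Nodes removed: 8

8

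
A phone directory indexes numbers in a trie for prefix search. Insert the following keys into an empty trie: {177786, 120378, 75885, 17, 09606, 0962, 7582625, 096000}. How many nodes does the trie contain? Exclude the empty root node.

Count nodes per top-level branch (shared prefixes stored once):
  '0'-branch (096000, 09606, 0962): 8 nodes
  '1'-branch (120378, 17, 177786): 11 nodes
  '7'-branch (7582625, 75885): 9 nodes
Sum: 28

28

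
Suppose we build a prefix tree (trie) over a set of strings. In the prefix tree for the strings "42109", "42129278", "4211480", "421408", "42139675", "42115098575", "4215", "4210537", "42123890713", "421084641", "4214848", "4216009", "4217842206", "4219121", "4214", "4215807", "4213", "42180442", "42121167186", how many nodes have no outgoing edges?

16

A leaf is a node with no children — equivalently, the end of a word that is not a proper prefix of any other stored word.
Those words: "4210537", "421084641", "42109", "4211480", "42115098575", "42121167186", "42123890713", "42129278", "42139675", "421408", "4214848", "4215807", "4216009", "4217842206", "42180442", "4219121"
Leaf count: 16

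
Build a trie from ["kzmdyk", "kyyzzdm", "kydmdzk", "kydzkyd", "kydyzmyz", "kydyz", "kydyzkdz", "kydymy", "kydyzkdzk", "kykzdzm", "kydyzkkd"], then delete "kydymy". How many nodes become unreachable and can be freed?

2

Walk "kydymy" from the leaf back toward the root, removing each node that no remaining word uses.
The suffix "my" (2 nodes) is used only by "kydymy"; the node for "kydy" still has the child "z", so pruning stops there.
Nodes removed: 2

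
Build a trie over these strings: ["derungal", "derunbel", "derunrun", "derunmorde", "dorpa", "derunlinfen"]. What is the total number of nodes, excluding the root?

Trie structure (* marks end of a word):
(root)
└─ d
   ├─ e
   │  └─ r
   │     └─ u
   │        └─ n
   │           ├─ b
   │           │  └─ e
   │           │     └─ l *
   │           ├─ g
   │           │  └─ a
   │           │     └─ l *
   │           ├─ l
   │           │  └─ i
   │           │     └─ n
   │           │        └─ f
   │           │           └─ e
   │           │              └─ n *
   │           ├─ m
   │           │  └─ o
   │           │     └─ r
   │           │        └─ d
   │           │           └─ e *
   │           └─ r
   │              └─ u
   │                 └─ n *
   └─ o
      └─ r
         └─ p
            └─ a *
Counting every labelled node above: 29.

29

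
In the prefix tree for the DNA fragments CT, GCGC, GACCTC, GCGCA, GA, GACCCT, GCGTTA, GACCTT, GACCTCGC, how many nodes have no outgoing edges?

Leaves are exactly the stored words that no other stored word extends.
Those words: "CT", "GACCCT", "GACCTCGC", "GACCTT", "GCGCA", "GCGTTA"
Leaf count: 6

6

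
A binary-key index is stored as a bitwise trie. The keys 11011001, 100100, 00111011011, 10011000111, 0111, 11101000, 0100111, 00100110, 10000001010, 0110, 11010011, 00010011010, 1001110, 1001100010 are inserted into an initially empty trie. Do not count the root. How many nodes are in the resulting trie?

For each word, the new-node count is its length minus the longest prefix already in the trie:
  "11011001" → 8 new (1, 1, 0, 1, 1, 0, 0, 1)
  "100100" → prefix "1" already present; 5 new (0, 0, 1, 0, 0)
  "00111011011" → 11 new (0, 0, 1, 1, 1, 0, 1, 1, 0, 1, 1)
  "10011000111" → prefix "1001" already present; 7 new (1, 0, 0, 0, 1, 1, 1)
  "0111" → prefix "0" already present; 3 new (1, 1, 1)
  "11101000" → prefix "11" already present; 6 new (1, 0, 1, 0, 0, 0)
  "0100111" → prefix "01" already present; 5 new (0, 0, 1, 1, 1)
  "00100110" → prefix "001" already present; 5 new (0, 0, 1, 1, 0)
  "10000001010" → prefix "100" already present; 8 new (0, 0, 0, 0, 1, 0, 1, 0)
  "0110" → prefix "011" already present; 1 new (0)
  "11010011" → prefix "1101" already present; 4 new (0, 0, 1, 1)
  "00010011010" → prefix "00" already present; 9 new (0, 1, 0, 0, 1, 1, 0, 1, 0)
  "1001110" → prefix "10011" already present; 2 new (1, 0)
  "1001100010" → prefix "100110001" already present; 1 new (0)
Total nodes = 8 + 5 + 11 + 7 + 3 + 6 + 5 + 5 + 8 + 1 + 4 + 9 + 2 + 1 = 75

75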